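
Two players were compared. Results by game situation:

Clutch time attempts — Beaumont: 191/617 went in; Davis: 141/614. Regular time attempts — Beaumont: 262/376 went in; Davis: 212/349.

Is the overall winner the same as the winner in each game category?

Yes

Clutch time: Beaumont 191/617 = 31.0%, Davis 141/614 = 23.0% → Beaumont
Regular time: Beaumont 262/376 = 69.7%, Davis 212/349 = 60.7% → Beaumont
Overall: Beaumont 453/993 = 45.6%, Davis 353/963 = 36.7% → Beaumont
Beaumont wins overall and in every game group — no reversal.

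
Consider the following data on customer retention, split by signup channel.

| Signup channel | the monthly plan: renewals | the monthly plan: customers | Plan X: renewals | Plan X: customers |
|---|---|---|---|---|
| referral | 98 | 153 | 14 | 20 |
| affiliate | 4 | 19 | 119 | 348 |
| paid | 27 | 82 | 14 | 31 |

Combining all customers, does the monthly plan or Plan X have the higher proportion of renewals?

Referral: the monthly plan 98/153 = 64.1%, Plan X 14/20 = 70.0% → Plan X
Affiliate: the monthly plan 4/19 = 21.1%, Plan X 119/348 = 34.2% → Plan X
Paid: the monthly plan 27/82 = 32.9%, Plan X 14/31 = 45.2% → Plan X
Overall: the monthly plan 129/254 = 50.8%, Plan X 147/399 = 36.8% → the monthly plan
(Plan X wins every signup group but the monthly plan wins overall — Plan X's customers skew toward the low-rate affiliate group.)

the monthly plan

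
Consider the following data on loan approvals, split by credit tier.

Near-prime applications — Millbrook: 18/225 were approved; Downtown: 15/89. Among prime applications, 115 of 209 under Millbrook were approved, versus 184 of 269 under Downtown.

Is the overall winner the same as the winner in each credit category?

Yes

Near-prime: Millbrook 18/225 = 8.0%, Downtown 15/89 = 16.9% → Downtown
Prime: Millbrook 115/209 = 55.0%, Downtown 184/269 = 68.4% → Downtown
Overall: Millbrook 133/434 = 30.6%, Downtown 199/358 = 55.6% → Downtown
Downtown wins overall and in every credit group — no reversal.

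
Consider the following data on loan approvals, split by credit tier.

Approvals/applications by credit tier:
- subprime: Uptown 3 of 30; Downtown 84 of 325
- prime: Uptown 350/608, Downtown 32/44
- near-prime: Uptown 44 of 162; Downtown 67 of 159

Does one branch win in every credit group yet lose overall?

Subprime: Uptown 3/30 = 10.0%, Downtown 84/325 = 25.8% → Downtown
Prime: Uptown 350/608 = 57.6%, Downtown 32/44 = 72.7% → Downtown
Near-prime: Uptown 44/162 = 27.2%, Downtown 67/159 = 42.1% → Downtown
Overall: Uptown 397/800 = 49.6%, Downtown 183/528 = 34.7% → Uptown
Downtown wins each credit group but Uptown wins overall — the comparison reverses. Downtown's applications skew toward subprime, which has a lower base rate.

Yes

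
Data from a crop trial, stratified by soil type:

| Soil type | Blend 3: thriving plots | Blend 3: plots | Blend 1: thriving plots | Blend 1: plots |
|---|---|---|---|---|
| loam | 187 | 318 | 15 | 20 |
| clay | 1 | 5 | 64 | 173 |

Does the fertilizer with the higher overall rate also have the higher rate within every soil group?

No

Loam: Blend 3 187/318 = 58.8%, Blend 1 15/20 = 75.0% → Blend 1
Clay: Blend 3 1/5 = 20.0%, Blend 1 64/173 = 37.0% → Blend 1
Overall: Blend 3 188/323 = 58.2%, Blend 1 79/193 = 40.9% → Blend 3
Blend 1 wins each soil group but Blend 3 wins overall — the comparison reverses. Blend 1's plots skew toward clay, which has a lower base rate.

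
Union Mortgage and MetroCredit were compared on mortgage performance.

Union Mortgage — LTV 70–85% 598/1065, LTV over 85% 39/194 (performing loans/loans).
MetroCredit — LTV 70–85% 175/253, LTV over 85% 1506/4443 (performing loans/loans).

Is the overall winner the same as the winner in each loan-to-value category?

LTV 70–85%: Union Mortgage 598/1065 = 56.2%, MetroCredit 175/253 = 69.2% → MetroCredit
LTV over 85%: Union Mortgage 39/194 = 20.1%, MetroCredit 1506/4443 = 33.9% → MetroCredit
Overall: Union Mortgage 637/1259 = 50.6%, MetroCredit 1681/4696 = 35.8% → Union Mortgage
MetroCredit wins each loan-to-value group but Union Mortgage wins overall — the comparison reverses. MetroCredit's loans skew toward LTV over 85%, which has a lower base rate.

No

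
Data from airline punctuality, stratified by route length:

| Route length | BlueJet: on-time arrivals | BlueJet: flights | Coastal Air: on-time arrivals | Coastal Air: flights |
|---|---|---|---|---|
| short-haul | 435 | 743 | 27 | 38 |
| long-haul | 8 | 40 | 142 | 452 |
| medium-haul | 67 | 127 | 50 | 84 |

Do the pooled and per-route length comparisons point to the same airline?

No

Short-haul: BlueJet 435/743 = 58.5%, Coastal Air 27/38 = 71.1% → Coastal Air
Long-haul: BlueJet 8/40 = 20.0%, Coastal Air 142/452 = 31.4% → Coastal Air
Medium-haul: BlueJet 67/127 = 52.8%, Coastal Air 50/84 = 59.5% → Coastal Air
Overall: BlueJet 510/910 = 56.0%, Coastal Air 219/574 = 38.2% → BlueJet
Coastal Air wins each route group but BlueJet wins overall — the comparison reverses. Coastal Air's flights skew toward long-haul, which has a lower base rate.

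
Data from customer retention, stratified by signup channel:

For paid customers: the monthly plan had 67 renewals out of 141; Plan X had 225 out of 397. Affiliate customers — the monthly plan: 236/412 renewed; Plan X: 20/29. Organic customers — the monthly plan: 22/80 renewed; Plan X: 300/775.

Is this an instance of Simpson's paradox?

Yes

Paid: the monthly plan 67/141 = 47.5%, Plan X 225/397 = 56.7% → Plan X
Affiliate: the monthly plan 236/412 = 57.3%, Plan X 20/29 = 69.0% → Plan X
Organic: the monthly plan 22/80 = 27.5%, Plan X 300/775 = 38.7% → Plan X
Overall: the monthly plan 325/633 = 51.3%, Plan X 545/1201 = 45.4% → the monthly plan
Plan X wins each signup group but the monthly plan wins overall — the comparison reverses. Plan X's customers skew toward organic, which has a lower base rate.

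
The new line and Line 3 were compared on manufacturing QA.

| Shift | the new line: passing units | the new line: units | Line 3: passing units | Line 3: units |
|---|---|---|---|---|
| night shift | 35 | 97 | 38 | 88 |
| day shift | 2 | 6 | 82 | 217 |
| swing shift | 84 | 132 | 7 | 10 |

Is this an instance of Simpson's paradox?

Night shift: the new line 35/97 = 36.1%, Line 3 38/88 = 43.2% → Line 3
Day shift: the new line 2/6 = 33.3%, Line 3 82/217 = 37.8% → Line 3
Swing shift: the new line 84/132 = 63.6%, Line 3 7/10 = 70.0% → Line 3
Overall: the new line 121/235 = 51.5%, Line 3 127/315 = 40.3% → the new line
Line 3 wins each shift group but the new line wins overall — the comparison reverses. Line 3's units skew toward day shift, which has a lower base rate.

Yes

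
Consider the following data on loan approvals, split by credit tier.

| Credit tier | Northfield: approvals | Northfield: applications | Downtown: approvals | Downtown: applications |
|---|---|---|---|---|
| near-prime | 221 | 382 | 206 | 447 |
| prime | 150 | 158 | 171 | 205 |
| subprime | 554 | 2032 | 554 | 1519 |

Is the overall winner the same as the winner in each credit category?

No

Near-prime: Northfield 221/382 = 57.9%, Downtown 206/447 = 46.1% → Northfield
Prime: Northfield 150/158 = 94.9%, Downtown 171/205 = 83.4% → Northfield
Subprime: Northfield 554/2032 = 27.3%, Downtown 554/1519 = 36.5% → Downtown
Overall: Northfield 925/2572 = 36.0%, Downtown 931/2171 = 42.9% → Downtown
Neither sweeps: Northfield wins 2 of 3 groups, Downtown wins 1. Downtown wins overall but not every group — no Simpson reversal.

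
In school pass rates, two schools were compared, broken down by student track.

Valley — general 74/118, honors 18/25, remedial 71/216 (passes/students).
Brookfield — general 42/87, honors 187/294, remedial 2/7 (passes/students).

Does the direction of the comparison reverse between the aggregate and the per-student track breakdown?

Yes

General: Valley 74/118 = 62.7%, Brookfield 42/87 = 48.3% → Valley
Honors: Valley 18/25 = 72.0%, Brookfield 187/294 = 63.6% → Valley
Remedial: Valley 71/216 = 32.9%, Brookfield 2/7 = 28.6% → Valley
Overall: Valley 163/359 = 45.4%, Brookfield 231/388 = 59.5% → Brookfield
Valley wins each student group but Brookfield wins overall — the comparison reverses. Valley's students skew toward remedial, which has a lower base rate.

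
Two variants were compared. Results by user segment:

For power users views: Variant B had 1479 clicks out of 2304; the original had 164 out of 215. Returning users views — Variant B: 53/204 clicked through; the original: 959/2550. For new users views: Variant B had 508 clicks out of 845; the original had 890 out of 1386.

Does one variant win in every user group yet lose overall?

Power users: Variant B 1479/2304 = 64.2%, the original 164/215 = 76.3% → the original
Returning users: Variant B 53/204 = 26.0%, the original 959/2550 = 37.6% → the original
New users: Variant B 508/845 = 60.1%, the original 890/1386 = 64.2% → the original
Overall: Variant B 2040/3353 = 60.8%, the original 2013/4151 = 48.5% → Variant B
The original wins each user group but Variant B wins overall — the comparison reverses. The original's views skew toward returning users, which has a lower base rate.

Yes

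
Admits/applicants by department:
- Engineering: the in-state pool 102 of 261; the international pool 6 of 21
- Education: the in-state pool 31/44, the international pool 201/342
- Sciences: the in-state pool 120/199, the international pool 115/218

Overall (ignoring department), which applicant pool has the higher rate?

the international pool

Engineering: the in-state pool 102/261 = 39.1%, the international pool 6/21 = 28.6% → the in-state pool
Education: the in-state pool 31/44 = 70.5%, the international pool 201/342 = 58.8% → the in-state pool
Sciences: the in-state pool 120/199 = 60.3%, the international pool 115/218 = 52.8% → the in-state pool
Overall: the in-state pool 253/504 = 50.2%, the international pool 322/581 = 55.4% → the international pool
(The in-state pool wins every department group but the international pool wins overall — the in-state pool's applicants skew toward the low-rate Engineering group.)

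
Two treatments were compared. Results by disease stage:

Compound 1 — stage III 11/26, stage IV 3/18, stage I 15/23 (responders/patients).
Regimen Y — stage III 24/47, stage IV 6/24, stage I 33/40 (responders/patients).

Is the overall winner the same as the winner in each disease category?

Yes

Stage III: Compound 1 11/26 = 42.3%, Regimen Y 24/47 = 51.1% → Regimen Y
Stage IV: Compound 1 3/18 = 16.7%, Regimen Y 6/24 = 25.0% → Regimen Y
Stage I: Compound 1 15/23 = 65.2%, Regimen Y 33/40 = 82.5% → Regimen Y
Overall: Compound 1 29/67 = 43.3%, Regimen Y 63/111 = 56.8% → Regimen Y
Regimen Y wins overall and in every disease group — no reversal.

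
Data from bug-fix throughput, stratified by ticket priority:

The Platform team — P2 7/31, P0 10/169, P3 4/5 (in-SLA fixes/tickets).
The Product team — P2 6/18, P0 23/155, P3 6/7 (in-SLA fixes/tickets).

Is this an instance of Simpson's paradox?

No

P2: the Platform team 7/31 = 22.6%, the Product team 6/18 = 33.3% → the Product team
P0: the Platform team 10/169 = 5.9%, the Product team 23/155 = 14.8% → the Product team
P3: the Platform team 4/5 = 80.0%, the Product team 6/7 = 85.7% → the Product team
Overall: the Platform team 21/205 = 10.2%, the Product team 35/180 = 19.4% → the Product team
The Product team wins overall and in every ticket group — no reversal.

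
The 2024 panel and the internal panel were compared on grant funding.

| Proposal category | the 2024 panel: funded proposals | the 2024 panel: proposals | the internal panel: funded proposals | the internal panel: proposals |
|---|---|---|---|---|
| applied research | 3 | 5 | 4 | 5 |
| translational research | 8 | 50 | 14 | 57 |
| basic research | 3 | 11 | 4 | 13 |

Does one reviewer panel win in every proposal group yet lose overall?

No

Applied research: the 2024 panel 3/5 = 60.0%, the internal panel 4/5 = 80.0% → the internal panel
Translational research: the 2024 panel 8/50 = 16.0%, the internal panel 14/57 = 24.6% → the internal panel
Basic research: the 2024 panel 3/11 = 27.3%, the internal panel 4/13 = 30.8% → the internal panel
Overall: the 2024 panel 14/66 = 21.2%, the internal panel 22/75 = 29.3% → the internal panel
The internal panel wins overall and in every proposal group — no reversal.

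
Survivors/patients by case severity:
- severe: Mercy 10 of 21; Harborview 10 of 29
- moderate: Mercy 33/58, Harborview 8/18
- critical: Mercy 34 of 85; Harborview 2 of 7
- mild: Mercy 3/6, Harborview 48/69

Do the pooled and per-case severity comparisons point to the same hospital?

No

Severe: Mercy 10/21 = 47.6%, Harborview 10/29 = 34.5% → Mercy
Moderate: Mercy 33/58 = 56.9%, Harborview 8/18 = 44.4% → Mercy
Critical: Mercy 34/85 = 40.0%, Harborview 2/7 = 28.6% → Mercy
Mild: Mercy 3/6 = 50.0%, Harborview 48/69 = 69.6% → Harborview
Overall: Mercy 80/170 = 47.1%, Harborview 68/123 = 55.3% → Harborview
Neither sweeps: Mercy wins 3 of 4 groups, Harborview wins 1. Harborview wins overall but not every group — no Simpson reversal.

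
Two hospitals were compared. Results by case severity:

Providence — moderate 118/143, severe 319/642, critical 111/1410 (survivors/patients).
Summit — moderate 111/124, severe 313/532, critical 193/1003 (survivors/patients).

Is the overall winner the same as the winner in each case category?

Yes

Moderate: Providence 118/143 = 82.5%, Summit 111/124 = 89.5% → Summit
Severe: Providence 319/642 = 49.7%, Summit 313/532 = 58.8% → Summit
Critical: Providence 111/1410 = 7.9%, Summit 193/1003 = 19.2% → Summit
Overall: Providence 548/2195 = 25.0%, Summit 617/1659 = 37.2% → Summit
Summit wins overall and in every case group — no reversal.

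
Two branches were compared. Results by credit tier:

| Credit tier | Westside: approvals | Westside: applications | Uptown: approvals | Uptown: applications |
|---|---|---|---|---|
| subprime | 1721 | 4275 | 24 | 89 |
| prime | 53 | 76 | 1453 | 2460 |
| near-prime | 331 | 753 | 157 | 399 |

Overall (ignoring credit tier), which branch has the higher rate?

Subprime: Westside 1721/4275 = 40.3%, Uptown 24/89 = 27.0% → Westside
Prime: Westside 53/76 = 69.7%, Uptown 1453/2460 = 59.1% → Westside
Near-prime: Westside 331/753 = 44.0%, Uptown 157/399 = 39.3% → Westside
Overall: Westside 2105/5104 = 41.2%, Uptown 1634/2948 = 55.4% → Uptown
(Westside wins every credit group but Uptown wins overall — Westside's applications skew toward the low-rate subprime group.)

Uptown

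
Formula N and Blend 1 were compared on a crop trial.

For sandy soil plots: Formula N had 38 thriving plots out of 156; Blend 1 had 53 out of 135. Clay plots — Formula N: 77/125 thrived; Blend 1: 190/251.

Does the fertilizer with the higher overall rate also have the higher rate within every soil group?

Yes

Sandy soil: Formula N 38/156 = 24.4%, Blend 1 53/135 = 39.3% → Blend 1
Clay: Formula N 77/125 = 61.6%, Blend 1 190/251 = 75.7% → Blend 1
Overall: Formula N 115/281 = 40.9%, Blend 1 243/386 = 63.0% → Blend 1
Blend 1 wins overall and in every soil group — no reversal.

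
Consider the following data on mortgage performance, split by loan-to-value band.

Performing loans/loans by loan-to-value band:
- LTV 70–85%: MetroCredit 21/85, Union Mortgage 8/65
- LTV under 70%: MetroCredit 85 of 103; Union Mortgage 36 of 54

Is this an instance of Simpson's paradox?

LTV 70–85%: MetroCredit 21/85 = 24.7%, Union Mortgage 8/65 = 12.3% → MetroCredit
LTV under 70%: MetroCredit 85/103 = 82.5%, Union Mortgage 36/54 = 66.7% → MetroCredit
Overall: MetroCredit 106/188 = 56.4%, Union Mortgage 44/119 = 37.0% → MetroCredit
MetroCredit wins overall and in every loan-to-value group — no reversal.

No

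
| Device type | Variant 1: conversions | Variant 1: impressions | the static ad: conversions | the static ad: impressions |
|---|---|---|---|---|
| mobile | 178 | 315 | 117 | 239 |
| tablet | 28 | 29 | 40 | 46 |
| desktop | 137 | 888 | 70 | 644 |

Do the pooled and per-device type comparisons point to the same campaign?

Mobile: Variant 1 178/315 = 56.5%, the static ad 117/239 = 49.0% → Variant 1
Tablet: Variant 1 28/29 = 96.6%, the static ad 40/46 = 87.0% → Variant 1
Desktop: Variant 1 137/888 = 15.4%, the static ad 70/644 = 10.9% → Variant 1
Overall: Variant 1 343/1232 = 27.8%, the static ad 227/929 = 24.4% → Variant 1
Variant 1 wins overall and in every device group — no reversal.

Yes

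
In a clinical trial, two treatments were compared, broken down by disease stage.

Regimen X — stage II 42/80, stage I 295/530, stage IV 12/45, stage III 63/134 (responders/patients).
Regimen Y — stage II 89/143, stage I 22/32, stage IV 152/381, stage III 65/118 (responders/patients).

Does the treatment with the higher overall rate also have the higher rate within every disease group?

No

Stage II: Regimen X 42/80 = 52.5%, Regimen Y 89/143 = 62.2% → Regimen Y
Stage I: Regimen X 295/530 = 55.7%, Regimen Y 22/32 = 68.8% → Regimen Y
Stage IV: Regimen X 12/45 = 26.7%, Regimen Y 152/381 = 39.9% → Regimen Y
Stage III: Regimen X 63/134 = 47.0%, Regimen Y 65/118 = 55.1% → Regimen Y
Overall: Regimen X 412/789 = 52.2%, Regimen Y 328/674 = 48.7% → Regimen X
Regimen Y wins each disease group but Regimen X wins overall — the comparison reverses. Regimen Y's patients skew toward stage IV, which has a lower base rate.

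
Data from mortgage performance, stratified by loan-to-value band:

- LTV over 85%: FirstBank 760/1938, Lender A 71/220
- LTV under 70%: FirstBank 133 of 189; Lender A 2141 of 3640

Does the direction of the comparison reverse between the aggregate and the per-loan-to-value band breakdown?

LTV over 85%: FirstBank 760/1938 = 39.2%, Lender A 71/220 = 32.3% → FirstBank
LTV under 70%: FirstBank 133/189 = 70.4%, Lender A 2141/3640 = 58.8% → FirstBank
Overall: FirstBank 893/2127 = 42.0%, Lender A 2212/3860 = 57.3% → Lender A
FirstBank wins each loan-to-value group but Lender A wins overall — the comparison reverses. FirstBank's loans skew toward LTV over 85%, which has a lower base rate.

Yes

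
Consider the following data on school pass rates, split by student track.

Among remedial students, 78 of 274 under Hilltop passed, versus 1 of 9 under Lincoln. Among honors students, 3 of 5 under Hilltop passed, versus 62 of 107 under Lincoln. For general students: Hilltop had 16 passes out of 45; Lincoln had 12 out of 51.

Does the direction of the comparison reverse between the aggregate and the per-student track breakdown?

Remedial: Hilltop 78/274 = 28.5%, Lincoln 1/9 = 11.1% → Hilltop
Honors: Hilltop 3/5 = 60.0%, Lincoln 62/107 = 57.9% → Hilltop
General: Hilltop 16/45 = 35.6%, Lincoln 12/51 = 23.5% → Hilltop
Overall: Hilltop 97/324 = 29.9%, Lincoln 75/167 = 44.9% → Lincoln
Hilltop wins each student group but Lincoln wins overall — the comparison reverses. Hilltop's students skew toward remedial, which has a lower base rate.

Yes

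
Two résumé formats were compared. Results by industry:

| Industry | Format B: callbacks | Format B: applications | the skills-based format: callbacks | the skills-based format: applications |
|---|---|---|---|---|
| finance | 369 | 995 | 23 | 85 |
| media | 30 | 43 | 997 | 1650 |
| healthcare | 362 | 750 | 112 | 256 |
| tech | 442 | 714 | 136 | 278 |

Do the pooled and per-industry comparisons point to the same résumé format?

No

Finance: Format B 369/995 = 37.1%, the skills-based format 23/85 = 27.1% → Format B
Media: Format B 30/43 = 69.8%, the skills-based format 997/1650 = 60.4% → Format B
Healthcare: Format B 362/750 = 48.3%, the skills-based format 112/256 = 43.8% → Format B
Tech: Format B 442/714 = 61.9%, the skills-based format 136/278 = 48.9% → Format B
Overall: Format B 1203/2502 = 48.1%, the skills-based format 1268/2269 = 55.9% → the skills-based format
Format B wins each industry group but the skills-based format wins overall — the comparison reverses. Format B's applications skew toward finance, which has a lower base rate.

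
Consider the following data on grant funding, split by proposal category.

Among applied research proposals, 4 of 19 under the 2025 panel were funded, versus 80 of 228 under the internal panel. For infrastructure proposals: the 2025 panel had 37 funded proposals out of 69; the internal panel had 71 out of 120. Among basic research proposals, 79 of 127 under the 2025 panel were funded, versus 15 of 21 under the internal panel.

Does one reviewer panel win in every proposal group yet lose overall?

Yes

Applied research: the 2025 panel 4/19 = 21.1%, the internal panel 80/228 = 35.1% → the internal panel
Infrastructure: the 2025 panel 37/69 = 53.6%, the internal panel 71/120 = 59.2% → the internal panel
Basic research: the 2025 panel 79/127 = 62.2%, the internal panel 15/21 = 71.4% → the internal panel
Overall: the 2025 panel 120/215 = 55.8%, the internal panel 166/369 = 45.0% → the 2025 panel
The internal panel wins each proposal group but the 2025 panel wins overall — the comparison reverses. The internal panel's proposals skew toward applied research, which has a lower base rate.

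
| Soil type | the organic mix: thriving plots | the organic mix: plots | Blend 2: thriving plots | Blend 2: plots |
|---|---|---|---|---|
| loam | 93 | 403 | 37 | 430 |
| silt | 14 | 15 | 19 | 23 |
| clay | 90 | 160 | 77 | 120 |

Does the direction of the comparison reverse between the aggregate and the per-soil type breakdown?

No

Loam: the organic mix 93/403 = 23.1%, Blend 2 37/430 = 8.6% → the organic mix
Silt: the organic mix 14/15 = 93.3%, Blend 2 19/23 = 82.6% → the organic mix
Clay: the organic mix 90/160 = 56.2%, Blend 2 77/120 = 64.2% → Blend 2
Overall: the organic mix 197/578 = 34.1%, Blend 2 133/573 = 23.2% → the organic mix
Neither sweeps: the organic mix wins 2 of 3 groups, Blend 2 wins 1. The organic mix wins overall but not every group — no Simpson reversal.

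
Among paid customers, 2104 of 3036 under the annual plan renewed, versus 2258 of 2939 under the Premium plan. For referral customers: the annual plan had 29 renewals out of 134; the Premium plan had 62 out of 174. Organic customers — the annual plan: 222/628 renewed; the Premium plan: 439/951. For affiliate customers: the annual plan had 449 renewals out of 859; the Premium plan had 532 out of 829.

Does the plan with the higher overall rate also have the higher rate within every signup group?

Paid: the annual plan 2104/3036 = 69.3%, the Premium plan 2258/2939 = 76.8% → the Premium plan
Referral: the annual plan 29/134 = 21.6%, the Premium plan 62/174 = 35.6% → the Premium plan
Organic: the annual plan 222/628 = 35.4%, the Premium plan 439/951 = 46.2% → the Premium plan
Affiliate: the annual plan 449/859 = 52.3%, the Premium plan 532/829 = 64.2% → the Premium plan
Overall: the annual plan 2804/4657 = 60.2%, the Premium plan 3291/4893 = 67.3% → the Premium plan
The Premium plan wins overall and in every signup group — no reversal.

Yes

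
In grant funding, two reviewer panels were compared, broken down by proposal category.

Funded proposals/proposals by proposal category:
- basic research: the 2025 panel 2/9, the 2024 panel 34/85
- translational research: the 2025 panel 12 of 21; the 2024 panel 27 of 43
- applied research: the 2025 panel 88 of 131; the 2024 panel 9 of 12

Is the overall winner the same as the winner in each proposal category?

No

Basic research: the 2025 panel 2/9 = 22.2%, the 2024 panel 34/85 = 40.0% → the 2024 panel
Translational research: the 2025 panel 12/21 = 57.1%, the 2024 panel 27/43 = 62.8% → the 2024 panel
Applied research: the 2025 panel 88/131 = 67.2%, the 2024 panel 9/12 = 75.0% → the 2024 panel
Overall: the 2025 panel 102/161 = 63.4%, the 2024 panel 70/140 = 50.0% → the 2025 panel
The 2024 panel wins each proposal group but the 2025 panel wins overall — the comparison reverses. The 2024 panel's proposals skew toward basic research, which has a lower base rate.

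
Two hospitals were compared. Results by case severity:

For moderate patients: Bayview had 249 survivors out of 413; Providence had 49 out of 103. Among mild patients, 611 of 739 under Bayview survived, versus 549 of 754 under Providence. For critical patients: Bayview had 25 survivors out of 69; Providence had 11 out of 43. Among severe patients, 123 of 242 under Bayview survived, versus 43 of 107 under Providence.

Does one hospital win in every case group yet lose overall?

Moderate: Bayview 249/413 = 60.3%, Providence 49/103 = 47.6% → Bayview
Mild: Bayview 611/739 = 82.7%, Providence 549/754 = 72.8% → Bayview
Critical: Bayview 25/69 = 36.2%, Providence 11/43 = 25.6% → Bayview
Severe: Bayview 123/242 = 50.8%, Providence 43/107 = 40.2% → Bayview
Overall: Bayview 1008/1463 = 68.9%, Providence 652/1007 = 64.7% → Bayview
Bayview wins overall and in every case group — no reversal.

No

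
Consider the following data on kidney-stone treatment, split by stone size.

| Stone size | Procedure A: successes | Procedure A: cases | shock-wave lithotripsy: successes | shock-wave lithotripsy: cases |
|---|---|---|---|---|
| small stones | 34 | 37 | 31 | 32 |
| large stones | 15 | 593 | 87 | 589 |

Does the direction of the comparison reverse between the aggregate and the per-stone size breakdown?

Small stones: Procedure A 34/37 = 91.9%, shock-wave lithotripsy 31/32 = 96.9% → shock-wave lithotripsy
Large stones: Procedure A 15/593 = 2.5%, shock-wave lithotripsy 87/589 = 14.8% → shock-wave lithotripsy
Overall: Procedure A 49/630 = 7.8%, shock-wave lithotripsy 118/621 = 19.0% → shock-wave lithotripsy
Shock-wave lithotripsy wins overall and in every stone group — no reversal.

No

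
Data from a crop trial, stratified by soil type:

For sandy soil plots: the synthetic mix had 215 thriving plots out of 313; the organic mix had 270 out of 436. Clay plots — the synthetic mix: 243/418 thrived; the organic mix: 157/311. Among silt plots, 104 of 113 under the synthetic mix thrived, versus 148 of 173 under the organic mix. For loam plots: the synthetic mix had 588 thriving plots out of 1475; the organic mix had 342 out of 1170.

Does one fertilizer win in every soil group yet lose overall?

Sandy soil: the synthetic mix 215/313 = 68.7%, the organic mix 270/436 = 61.9% → the synthetic mix
Clay: the synthetic mix 243/418 = 58.1%, the organic mix 157/311 = 50.5% → the synthetic mix
Silt: the synthetic mix 104/113 = 92.0%, the organic mix 148/173 = 85.5% → the synthetic mix
Loam: the synthetic mix 588/1475 = 39.9%, the organic mix 342/1170 = 29.2% → the synthetic mix
Overall: the synthetic mix 1150/2319 = 49.6%, the organic mix 917/2090 = 43.9% → the synthetic mix
The synthetic mix wins overall and in every soil group — no reversal.

No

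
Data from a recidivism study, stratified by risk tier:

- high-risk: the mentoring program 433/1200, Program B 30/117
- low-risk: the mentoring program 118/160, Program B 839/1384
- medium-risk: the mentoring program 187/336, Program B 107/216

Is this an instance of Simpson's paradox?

High-risk: the mentoring program 433/1200 = 36.1%, Program B 30/117 = 25.6% → the mentoring program
Low-risk: the mentoring program 118/160 = 73.8%, Program B 839/1384 = 60.6% → the mentoring program
Medium-risk: the mentoring program 187/336 = 55.7%, Program B 107/216 = 49.5% → the mentoring program
Overall: the mentoring program 738/1696 = 43.5%, Program B 976/1717 = 56.8% → Program B
The mentoring program wins each risk group but Program B wins overall — the comparison reverses. The mentoring program's participants skew toward high-risk, which has a lower base rate.

Yes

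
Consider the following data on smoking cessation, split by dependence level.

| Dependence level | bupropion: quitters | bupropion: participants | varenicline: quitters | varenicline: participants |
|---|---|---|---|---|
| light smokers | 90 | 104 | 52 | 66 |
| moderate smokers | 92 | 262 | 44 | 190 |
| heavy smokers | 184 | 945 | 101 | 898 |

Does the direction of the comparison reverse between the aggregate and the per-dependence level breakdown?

Light smokers: bupropion 90/104 = 86.5%, varenicline 52/66 = 78.8% → bupropion
Moderate smokers: bupropion 92/262 = 35.1%, varenicline 44/190 = 23.2% → bupropion
Heavy smokers: bupropion 184/945 = 19.5%, varenicline 101/898 = 11.2% → bupropion
Overall: bupropion 366/1311 = 27.9%, varenicline 197/1154 = 17.1% → bupropion
Bupropion wins overall and in every dependence group — no reversal.

No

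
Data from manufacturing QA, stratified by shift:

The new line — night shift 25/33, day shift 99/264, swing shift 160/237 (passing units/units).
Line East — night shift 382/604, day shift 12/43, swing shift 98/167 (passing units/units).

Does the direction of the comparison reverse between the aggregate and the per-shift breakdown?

Night shift: the new line 25/33 = 75.8%, Line East 382/604 = 63.2% → the new line
Day shift: the new line 99/264 = 37.5%, Line East 12/43 = 27.9% → the new line
Swing shift: the new line 160/237 = 67.5%, Line East 98/167 = 58.7% → the new line
Overall: the new line 284/534 = 53.2%, Line East 492/814 = 60.4% → Line East
The new line wins each shift group but Line East wins overall — the comparison reverses. The new line's units skew toward day shift, which has a lower base rate.

Yes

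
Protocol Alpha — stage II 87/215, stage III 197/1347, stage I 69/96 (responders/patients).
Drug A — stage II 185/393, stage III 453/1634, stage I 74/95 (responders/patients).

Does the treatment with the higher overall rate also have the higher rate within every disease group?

Yes

Stage II: Protocol Alpha 87/215 = 40.5%, Drug A 185/393 = 47.1% → Drug A
Stage III: Protocol Alpha 197/1347 = 14.6%, Drug A 453/1634 = 27.7% → Drug A
Stage I: Protocol Alpha 69/96 = 71.9%, Drug A 74/95 = 77.9% → Drug A
Overall: Protocol Alpha 353/1658 = 21.3%, Drug A 712/2122 = 33.6% → Drug A
Drug A wins overall and in every disease group — no reversal.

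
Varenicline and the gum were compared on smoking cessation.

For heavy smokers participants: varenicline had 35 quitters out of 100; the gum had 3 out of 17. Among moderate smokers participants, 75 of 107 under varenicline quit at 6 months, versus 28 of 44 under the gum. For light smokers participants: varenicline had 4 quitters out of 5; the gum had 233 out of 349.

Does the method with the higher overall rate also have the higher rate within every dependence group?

No

Heavy smokers: varenicline 35/100 = 35.0%, the gum 3/17 = 17.6% → varenicline
Moderate smokers: varenicline 75/107 = 70.1%, the gum 28/44 = 63.6% → varenicline
Light smokers: varenicline 4/5 = 80.0%, the gum 233/349 = 66.8% → varenicline
Overall: varenicline 114/212 = 53.8%, the gum 264/410 = 64.4% → the gum
Varenicline wins each dependence group but the gum wins overall — the comparison reverses. Varenicline's participants skew toward heavy smokers, which has a lower base rate.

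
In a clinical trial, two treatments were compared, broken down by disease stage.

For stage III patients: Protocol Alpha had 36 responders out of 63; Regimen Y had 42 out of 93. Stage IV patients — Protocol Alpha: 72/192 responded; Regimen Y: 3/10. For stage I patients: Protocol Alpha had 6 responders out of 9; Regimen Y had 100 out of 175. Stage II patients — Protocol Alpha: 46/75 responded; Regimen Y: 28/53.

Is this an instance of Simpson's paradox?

Stage III: Protocol Alpha 36/63 = 57.1%, Regimen Y 42/93 = 45.2% → Protocol Alpha
Stage IV: Protocol Alpha 72/192 = 37.5%, Regimen Y 3/10 = 30.0% → Protocol Alpha
Stage I: Protocol Alpha 6/9 = 66.7%, Regimen Y 100/175 = 57.1% → Protocol Alpha
Stage II: Protocol Alpha 46/75 = 61.3%, Regimen Y 28/53 = 52.8% → Protocol Alpha
Overall: Protocol Alpha 160/339 = 47.2%, Regimen Y 173/331 = 52.3% → Regimen Y
Protocol Alpha wins each disease group but Regimen Y wins overall — the comparison reverses. Protocol Alpha's patients skew toward stage IV, which has a lower base rate.

Yes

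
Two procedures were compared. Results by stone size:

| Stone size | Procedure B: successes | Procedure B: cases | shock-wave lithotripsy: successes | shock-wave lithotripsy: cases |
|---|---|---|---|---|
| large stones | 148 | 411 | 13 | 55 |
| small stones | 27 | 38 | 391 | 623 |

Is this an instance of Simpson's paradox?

Yes

Large stones: Procedure B 148/411 = 36.0%, shock-wave lithotripsy 13/55 = 23.6% → Procedure B
Small stones: Procedure B 27/38 = 71.1%, shock-wave lithotripsy 391/623 = 62.8% → Procedure B
Overall: Procedure B 175/449 = 39.0%, shock-wave lithotripsy 404/678 = 59.6% → shock-wave lithotripsy
Procedure B wins each stone group but shock-wave lithotripsy wins overall — the comparison reverses. Procedure B's cases skew toward large stones, which has a lower base rate.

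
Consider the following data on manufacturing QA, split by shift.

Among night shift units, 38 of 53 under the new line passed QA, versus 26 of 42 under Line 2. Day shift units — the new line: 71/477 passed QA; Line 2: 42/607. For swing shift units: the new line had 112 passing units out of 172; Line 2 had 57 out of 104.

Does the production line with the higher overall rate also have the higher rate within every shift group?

Night shift: the new line 38/53 = 71.7%, Line 2 26/42 = 61.9% → the new line
Day shift: the new line 71/477 = 14.9%, Line 2 42/607 = 6.9% → the new line
Swing shift: the new line 112/172 = 65.1%, Line 2 57/104 = 54.8% → the new line
Overall: the new line 221/702 = 31.5%, Line 2 125/753 = 16.6% → the new line
The new line wins overall and in every shift group — no reversal.

Yes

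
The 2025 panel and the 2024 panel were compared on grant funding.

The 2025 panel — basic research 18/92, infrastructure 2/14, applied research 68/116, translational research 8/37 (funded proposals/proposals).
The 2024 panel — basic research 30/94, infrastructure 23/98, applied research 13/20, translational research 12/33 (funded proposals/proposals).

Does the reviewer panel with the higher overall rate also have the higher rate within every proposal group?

No

Basic research: the 2025 panel 18/92 = 19.6%, the 2024 panel 30/94 = 31.9% → the 2024 panel
Infrastructure: the 2025 panel 2/14 = 14.3%, the 2024 panel 23/98 = 23.5% → the 2024 panel
Applied research: the 2025 panel 68/116 = 58.6%, the 2024 panel 13/20 = 65.0% → the 2024 panel
Translational research: the 2025 panel 8/37 = 21.6%, the 2024 panel 12/33 = 36.4% → the 2024 panel
Overall: the 2025 panel 96/259 = 37.1%, the 2024 panel 78/245 = 31.8% → the 2025 panel
The 2024 panel wins each proposal group but the 2025 panel wins overall — the comparison reverses. The 2024 panel's proposals skew toward infrastructure, which has a lower base rate.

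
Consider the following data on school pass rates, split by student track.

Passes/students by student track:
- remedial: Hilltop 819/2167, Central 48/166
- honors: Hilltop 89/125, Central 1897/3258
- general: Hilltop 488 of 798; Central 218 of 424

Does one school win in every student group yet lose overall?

Remedial: Hilltop 819/2167 = 37.8%, Central 48/166 = 28.9% → Hilltop
Honors: Hilltop 89/125 = 71.2%, Central 1897/3258 = 58.2% → Hilltop
General: Hilltop 488/798 = 61.2%, Central 218/424 = 51.4% → Hilltop
Overall: Hilltop 1396/3090 = 45.2%, Central 2163/3848 = 56.2% → Central
Hilltop wins each student group but Central wins overall — the comparison reverses. Hilltop's students skew toward remedial, which has a lower base rate.

Yes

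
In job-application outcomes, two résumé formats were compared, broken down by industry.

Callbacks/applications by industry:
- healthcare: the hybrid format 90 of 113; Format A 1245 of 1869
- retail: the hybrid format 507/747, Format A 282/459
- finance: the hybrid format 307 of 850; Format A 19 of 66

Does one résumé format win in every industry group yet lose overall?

Yes

Healthcare: the hybrid format 90/113 = 79.6%, Format A 1245/1869 = 66.6% → the hybrid format
Retail: the hybrid format 507/747 = 67.9%, Format A 282/459 = 61.4% → the hybrid format
Finance: the hybrid format 307/850 = 36.1%, Format A 19/66 = 28.8% → the hybrid format
Overall: the hybrid format 904/1710 = 52.9%, Format A 1546/2394 = 64.6% → Format A
The hybrid format wins each industry group but Format A wins overall — the comparison reverses. The hybrid format's applications skew toward finance, which has a lower base rate.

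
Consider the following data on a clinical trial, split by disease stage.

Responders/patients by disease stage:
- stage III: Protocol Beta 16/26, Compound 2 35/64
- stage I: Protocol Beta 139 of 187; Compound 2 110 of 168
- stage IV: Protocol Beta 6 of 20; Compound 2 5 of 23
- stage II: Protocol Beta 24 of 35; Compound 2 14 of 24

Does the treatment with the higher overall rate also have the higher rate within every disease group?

Stage III: Protocol Beta 16/26 = 61.5%, Compound 2 35/64 = 54.7% → Protocol Beta
Stage I: Protocol Beta 139/187 = 74.3%, Compound 2 110/168 = 65.5% → Protocol Beta
Stage IV: Protocol Beta 6/20 = 30.0%, Compound 2 5/23 = 21.7% → Protocol Beta
Stage II: Protocol Beta 24/35 = 68.6%, Compound 2 14/24 = 58.3% → Protocol Beta
Overall: Protocol Beta 185/268 = 69.0%, Compound 2 164/279 = 58.8% → Protocol Beta
Protocol Beta wins overall and in every disease group — no reversal.

Yes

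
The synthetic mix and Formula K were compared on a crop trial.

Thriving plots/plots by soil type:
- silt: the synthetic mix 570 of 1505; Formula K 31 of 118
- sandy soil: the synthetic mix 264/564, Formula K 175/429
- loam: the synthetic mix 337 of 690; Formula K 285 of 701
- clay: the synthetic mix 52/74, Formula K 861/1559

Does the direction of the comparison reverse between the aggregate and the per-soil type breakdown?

Yes

Silt: the synthetic mix 570/1505 = 37.9%, Formula K 31/118 = 26.3% → the synthetic mix
Sandy soil: the synthetic mix 264/564 = 46.8%, Formula K 175/429 = 40.8% → the synthetic mix
Loam: the synthetic mix 337/690 = 48.8%, Formula K 285/701 = 40.7% → the synthetic mix
Clay: the synthetic mix 52/74 = 70.3%, Formula K 861/1559 = 55.2% → the synthetic mix
Overall: the synthetic mix 1223/2833 = 43.2%, Formula K 1352/2807 = 48.2% → Formula K
The synthetic mix wins each soil group but Formula K wins overall — the comparison reverses. The synthetic mix's plots skew toward silt, which has a lower base rate.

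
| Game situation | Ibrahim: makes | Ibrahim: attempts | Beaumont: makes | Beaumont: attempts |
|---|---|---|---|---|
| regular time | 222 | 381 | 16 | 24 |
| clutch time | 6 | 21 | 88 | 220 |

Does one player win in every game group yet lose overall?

Regular time: Ibrahim 222/381 = 58.3%, Beaumont 16/24 = 66.7% → Beaumont
Clutch time: Ibrahim 6/21 = 28.6%, Beaumont 88/220 = 40.0% → Beaumont
Overall: Ibrahim 228/402 = 56.7%, Beaumont 104/244 = 42.6% → Ibrahim
Beaumont wins each game group but Ibrahim wins overall — the comparison reverses. Beaumont's attempts skew toward clutch time, which has a lower base rate.

Yes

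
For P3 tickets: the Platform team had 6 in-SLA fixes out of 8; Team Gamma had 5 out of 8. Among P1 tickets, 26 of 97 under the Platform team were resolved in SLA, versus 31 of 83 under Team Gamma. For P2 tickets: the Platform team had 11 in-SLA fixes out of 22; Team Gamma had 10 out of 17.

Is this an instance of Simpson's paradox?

P3: the Platform team 6/8 = 75.0%, Team Gamma 5/8 = 62.5% → the Platform team
P1: the Platform team 26/97 = 26.8%, Team Gamma 31/83 = 37.3% → Team Gamma
P2: the Platform team 11/22 = 50.0%, Team Gamma 10/17 = 58.8% → Team Gamma
Overall: the Platform team 43/127 = 33.9%, Team Gamma 46/108 = 42.6% → Team Gamma
Neither sweeps: the Platform team wins 1 of 3 groups, Team Gamma wins 2. Team Gamma wins overall but not every group — no Simpson reversal.

No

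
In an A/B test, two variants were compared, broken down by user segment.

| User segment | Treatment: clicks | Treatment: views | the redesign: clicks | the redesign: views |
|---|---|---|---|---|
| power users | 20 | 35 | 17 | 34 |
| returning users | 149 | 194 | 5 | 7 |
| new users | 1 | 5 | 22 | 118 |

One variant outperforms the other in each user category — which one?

Power users: Treatment 20/35 = 57.1%, the redesign 17/34 = 50.0% → Treatment
Returning users: Treatment 149/194 = 76.8%, the redesign 5/7 = 71.4% → Treatment
New users: Treatment 1/5 = 20.0%, the redesign 22/118 = 18.6% → Treatment
Treatment has the higher rate in all 3 groups.

Treatment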